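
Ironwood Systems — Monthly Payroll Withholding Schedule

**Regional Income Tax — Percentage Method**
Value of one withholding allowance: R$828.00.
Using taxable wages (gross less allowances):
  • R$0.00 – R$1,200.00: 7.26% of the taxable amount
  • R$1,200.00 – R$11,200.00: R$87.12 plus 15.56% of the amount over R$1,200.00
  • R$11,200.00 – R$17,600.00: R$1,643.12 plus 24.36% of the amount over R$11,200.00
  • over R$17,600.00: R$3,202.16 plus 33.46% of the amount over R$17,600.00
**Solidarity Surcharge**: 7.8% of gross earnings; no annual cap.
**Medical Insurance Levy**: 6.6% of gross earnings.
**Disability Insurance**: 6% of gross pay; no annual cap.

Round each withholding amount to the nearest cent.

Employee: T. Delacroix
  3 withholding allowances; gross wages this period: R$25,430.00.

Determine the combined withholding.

Regional Income Tax: taxable = R$25,430.00 − 3×R$828.00 = R$22,946.00
  R$3,202.16 + 33.46% × (R$22,946.00 − R$17,600.00) = R$3,202.16 + 33.46% × R$5,346.00 = R$4,990.93
Solidarity Surcharge: 7.8% × R$25,430.00 = R$1,983.54
Medical Insurance Levy: 6.6% × R$25,430.00 = R$1,678.38
Disability Insurance: 6% × R$25,430.00 = R$1,525.80
Total: R$4,990.93 + R$1,983.54 + R$1,678.38 + R$1,525.80 = R$10,178.65

R$10,178.65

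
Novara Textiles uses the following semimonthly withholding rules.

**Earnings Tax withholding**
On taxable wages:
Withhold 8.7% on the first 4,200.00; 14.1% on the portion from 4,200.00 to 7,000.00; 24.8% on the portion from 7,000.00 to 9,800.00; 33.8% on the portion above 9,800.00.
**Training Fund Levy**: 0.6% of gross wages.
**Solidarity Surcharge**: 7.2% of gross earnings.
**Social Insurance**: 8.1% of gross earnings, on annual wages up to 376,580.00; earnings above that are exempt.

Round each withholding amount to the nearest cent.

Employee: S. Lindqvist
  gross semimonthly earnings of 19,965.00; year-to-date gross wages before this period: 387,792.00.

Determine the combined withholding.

Earnings Tax: taxable = 19,965.00
  1,454.60 + 33.8% × (19,965.00 − 9,800.00) = 1,454.60 + 33.8% × 10,165.00 = 4,890.37
Training Fund Levy: 0.6% × 19,965.00 = 119.79
Solidarity Surcharge: 7.2% × 19,965.00 = 1,437.48
Social Insurance: YTD 387,792.00 ≥ cap 376,580.00 → 0.00
Total: 4,890.37 + 119.79 + 1,437.48 + 0.00 = 6,447.64

6,447.64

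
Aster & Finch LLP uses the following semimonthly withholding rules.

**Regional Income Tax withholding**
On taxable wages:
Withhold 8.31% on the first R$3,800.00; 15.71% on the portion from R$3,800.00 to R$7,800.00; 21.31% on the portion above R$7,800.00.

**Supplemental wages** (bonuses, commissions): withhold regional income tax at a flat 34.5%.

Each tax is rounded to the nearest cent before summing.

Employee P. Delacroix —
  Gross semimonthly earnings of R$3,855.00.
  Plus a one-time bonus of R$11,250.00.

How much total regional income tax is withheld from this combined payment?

R$4,205.67

Regional Income Tax: taxable = R$3,855.00
  R$315.78 + 15.71% × (R$3,855.00 − R$3,800.00) = R$315.78 + 15.71% × R$55.00 = R$324.42
Supplemental (34.5% flat on bonus): 34.5% × R$11,250.00 = R$3,881.25
Total regional income tax: R$324.42 + R$3,881.25 = R$4,205.67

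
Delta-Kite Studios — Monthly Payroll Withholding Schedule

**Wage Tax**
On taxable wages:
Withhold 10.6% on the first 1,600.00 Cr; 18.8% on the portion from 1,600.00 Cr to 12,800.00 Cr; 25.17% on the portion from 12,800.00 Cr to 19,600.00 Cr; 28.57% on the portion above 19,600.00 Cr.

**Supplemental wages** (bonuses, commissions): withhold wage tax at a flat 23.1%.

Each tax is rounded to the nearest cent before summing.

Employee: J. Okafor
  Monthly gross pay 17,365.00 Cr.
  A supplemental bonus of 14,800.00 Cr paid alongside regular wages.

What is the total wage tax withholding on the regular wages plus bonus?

6,843.01 Cr

Wage Tax: taxable = 17,365.00 Cr
  2,275.20 Cr + 25.17% × (17,365.00 Cr − 12,800.00 Cr) = 2,275.20 Cr + 25.17% × 4,565.00 Cr = 3,424.21 Cr
Supplemental (23.1% flat on bonus): 23.1% × 14,800.00 Cr = 3,418.80 Cr
Total wage tax: 3,424.21 Cr + 3,418.80 Cr = 6,843.01 Cr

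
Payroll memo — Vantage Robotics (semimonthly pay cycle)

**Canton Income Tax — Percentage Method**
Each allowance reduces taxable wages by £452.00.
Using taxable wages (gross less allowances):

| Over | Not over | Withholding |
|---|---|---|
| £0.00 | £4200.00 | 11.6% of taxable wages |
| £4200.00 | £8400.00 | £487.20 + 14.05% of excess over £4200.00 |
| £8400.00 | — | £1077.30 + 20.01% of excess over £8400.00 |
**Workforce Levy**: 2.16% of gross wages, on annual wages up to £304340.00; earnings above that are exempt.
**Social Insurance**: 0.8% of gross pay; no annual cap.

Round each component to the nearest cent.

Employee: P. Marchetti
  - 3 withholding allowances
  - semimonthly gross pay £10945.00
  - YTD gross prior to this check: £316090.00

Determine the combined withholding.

Canton Income Tax: taxable = £10945.00 − 3×£452.00 = £9589.00
  £1077.30 + 20.01% × (£9589.00 − £8400.00) = £1077.30 + 20.01% × £1189.00 = £1315.22
Workforce Levy: YTD £316090.00 ≥ cap £304340.00 → £0.00
Social Insurance: 0.8% × £10945.00 = £87.56
Total: £1315.22 + £0.00 + £87.56 = £1402.78

£1402.78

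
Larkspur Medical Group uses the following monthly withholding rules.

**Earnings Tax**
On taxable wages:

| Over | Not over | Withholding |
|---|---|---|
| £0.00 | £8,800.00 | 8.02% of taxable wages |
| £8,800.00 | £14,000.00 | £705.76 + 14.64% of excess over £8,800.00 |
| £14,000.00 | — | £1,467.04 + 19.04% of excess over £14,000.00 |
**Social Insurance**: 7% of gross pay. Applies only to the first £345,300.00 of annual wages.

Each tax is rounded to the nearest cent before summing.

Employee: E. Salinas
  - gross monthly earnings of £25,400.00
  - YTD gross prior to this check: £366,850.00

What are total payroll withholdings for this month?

Earnings Tax: taxable = £25,400.00
  £1,467.04 + 19.04% × (£25,400.00 − £14,000.00) = £1,467.04 + 19.04% × £11,400.00 = £3,637.60
Social Insurance: YTD £366,850.00 ≥ cap £345,300.00 → £0.00
Total: £3,637.60 + £0.00 = £3,637.60

£3,637.60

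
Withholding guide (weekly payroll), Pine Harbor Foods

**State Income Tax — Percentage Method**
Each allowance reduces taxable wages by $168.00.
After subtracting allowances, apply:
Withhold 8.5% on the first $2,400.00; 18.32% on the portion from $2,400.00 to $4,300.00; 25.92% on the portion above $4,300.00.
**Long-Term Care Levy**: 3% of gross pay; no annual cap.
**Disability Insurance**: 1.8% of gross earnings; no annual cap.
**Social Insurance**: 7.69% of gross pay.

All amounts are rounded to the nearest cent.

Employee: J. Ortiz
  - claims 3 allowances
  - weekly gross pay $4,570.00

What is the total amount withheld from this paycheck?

$1,080.00

State Income Tax: taxable = $4,570.00 − 3×$168.00 = $4,066.00
  $204.00 + 18.32% × ($4,066.00 − $2,400.00) = $204.00 + 18.32% × $1,666.00 = $509.21
Long-Term Care Levy: 3% × $4,570.00 = $137.10
Disability Insurance: 1.8% × $4,570.00 = $82.26
Social Insurance: 7.69% × $4,570.00 = $351.43
Total: $509.21 + $137.10 + $82.26 + $351.43 = $1,080.00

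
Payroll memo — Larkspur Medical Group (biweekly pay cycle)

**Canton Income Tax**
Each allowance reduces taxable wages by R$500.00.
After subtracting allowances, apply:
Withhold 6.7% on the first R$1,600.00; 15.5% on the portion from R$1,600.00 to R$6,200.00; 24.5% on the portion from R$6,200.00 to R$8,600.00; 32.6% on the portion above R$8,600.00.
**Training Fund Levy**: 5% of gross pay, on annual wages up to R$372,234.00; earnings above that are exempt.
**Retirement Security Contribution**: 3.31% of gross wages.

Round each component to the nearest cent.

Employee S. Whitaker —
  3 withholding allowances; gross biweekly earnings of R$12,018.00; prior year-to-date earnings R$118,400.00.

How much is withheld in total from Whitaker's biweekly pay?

R$3,032.17

Canton Income Tax: taxable = R$12,018.00 − 3×R$500.00 = R$10,518.00
  R$1,408.20 + 32.6% × (R$10,518.00 − R$8,600.00) = R$1,408.20 + 32.6% × R$1,918.00 = R$2,033.47
Training Fund Levy: 5% × R$12,018.00 = R$600.90
Retirement Security Contribution: 3.31% × R$12,018.00 = R$397.80
Total: R$2,033.47 + R$600.90 + R$397.80 = R$3,032.17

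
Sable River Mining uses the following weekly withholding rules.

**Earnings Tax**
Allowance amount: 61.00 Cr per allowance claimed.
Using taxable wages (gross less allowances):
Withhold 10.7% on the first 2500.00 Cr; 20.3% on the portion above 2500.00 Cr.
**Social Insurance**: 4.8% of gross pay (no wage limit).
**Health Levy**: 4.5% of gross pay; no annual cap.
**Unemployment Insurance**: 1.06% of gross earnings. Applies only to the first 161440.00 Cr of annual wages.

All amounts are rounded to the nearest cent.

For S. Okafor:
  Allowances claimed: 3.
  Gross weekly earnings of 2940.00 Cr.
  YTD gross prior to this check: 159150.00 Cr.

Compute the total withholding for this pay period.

Earnings Tax: taxable = 2940.00 Cr − 3×61.00 Cr = 2757.00 Cr
  267.50 Cr + 20.3% × (2757.00 Cr − 2500.00 Cr) = 267.50 Cr + 20.3% × 257.00 Cr = 319.67 Cr
Social Insurance: 4.8% × 2940.00 Cr = 141.12 Cr
Health Levy: 4.5% × 2940.00 Cr = 132.30 Cr
Unemployment Insurance: cap 161440.00 Cr − YTD 159150.00 Cr = 2290.00 Cr subject; 1.06% × 2290.00 Cr = 24.27 Cr
Total: 319.67 Cr + 141.12 Cr + 132.30 Cr + 24.27 Cr = 617.36 Cr

617.36 Cr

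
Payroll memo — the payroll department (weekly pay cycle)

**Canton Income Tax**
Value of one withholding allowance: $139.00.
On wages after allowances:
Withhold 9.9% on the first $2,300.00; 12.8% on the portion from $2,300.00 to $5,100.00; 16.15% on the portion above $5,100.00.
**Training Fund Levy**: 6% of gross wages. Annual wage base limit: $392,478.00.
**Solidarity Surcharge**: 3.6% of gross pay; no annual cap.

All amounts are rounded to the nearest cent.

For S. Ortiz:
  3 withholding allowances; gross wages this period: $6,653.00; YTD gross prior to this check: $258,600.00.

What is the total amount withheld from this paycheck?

$1,408.25

Canton Income Tax: taxable = $6,653.00 − 3×$139.00 = $6,236.00
  $586.10 + 16.15% × ($6,236.00 − $5,100.00) = $586.10 + 16.15% × $1,136.00 = $769.56
Training Fund Levy: 6% × $6,653.00 = $399.18
Solidarity Surcharge: 3.6% × $6,653.00 = $239.51
Total: $769.56 + $399.18 + $239.51 = $1,408.25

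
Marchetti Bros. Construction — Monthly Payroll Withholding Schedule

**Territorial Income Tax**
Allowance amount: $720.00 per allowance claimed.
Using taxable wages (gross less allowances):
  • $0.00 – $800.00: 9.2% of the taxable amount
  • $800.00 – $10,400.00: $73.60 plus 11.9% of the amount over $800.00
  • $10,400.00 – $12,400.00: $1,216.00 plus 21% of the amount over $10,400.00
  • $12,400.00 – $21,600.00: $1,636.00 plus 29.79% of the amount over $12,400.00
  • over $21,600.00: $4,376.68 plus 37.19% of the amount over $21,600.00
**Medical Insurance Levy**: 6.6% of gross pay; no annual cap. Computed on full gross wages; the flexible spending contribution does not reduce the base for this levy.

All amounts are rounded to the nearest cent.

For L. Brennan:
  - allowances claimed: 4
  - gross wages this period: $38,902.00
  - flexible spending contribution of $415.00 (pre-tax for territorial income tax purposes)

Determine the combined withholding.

Territorial Income Tax: taxable = $38,902.00 − $415.00 − 4×$720.00 = $35,607.00
  $4,376.68 + 37.19% × ($35,607.00 − $21,600.00) = $4,376.68 + 37.19% × $14,007.00 = $9,585.88
Medical Insurance Levy: 6.6% × $38,902.00 = $2,567.53
Total: $9,585.88 + $2,567.53 = $12,153.41

$12,153.41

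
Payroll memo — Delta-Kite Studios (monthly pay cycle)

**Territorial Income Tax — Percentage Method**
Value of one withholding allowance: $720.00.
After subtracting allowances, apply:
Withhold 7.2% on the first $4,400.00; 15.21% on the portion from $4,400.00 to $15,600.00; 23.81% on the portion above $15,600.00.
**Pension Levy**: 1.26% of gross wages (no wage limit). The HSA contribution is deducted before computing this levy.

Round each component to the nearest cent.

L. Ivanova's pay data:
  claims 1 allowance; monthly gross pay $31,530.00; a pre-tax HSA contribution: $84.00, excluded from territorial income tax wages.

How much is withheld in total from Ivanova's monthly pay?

Territorial Income Tax: taxable = $31,530.00 − $84.00 − 1×$720.00 = $30,726.00
  $2,020.32 + 23.81% × ($30,726.00 − $15,600.00) = $2,020.32 + 23.81% × $15,126.00 = $5,621.82
Pension Levy: 1.26% × $31,446.00 = $396.22
Total: $5,621.82 + $396.22 = $6,018.04

$6,018.04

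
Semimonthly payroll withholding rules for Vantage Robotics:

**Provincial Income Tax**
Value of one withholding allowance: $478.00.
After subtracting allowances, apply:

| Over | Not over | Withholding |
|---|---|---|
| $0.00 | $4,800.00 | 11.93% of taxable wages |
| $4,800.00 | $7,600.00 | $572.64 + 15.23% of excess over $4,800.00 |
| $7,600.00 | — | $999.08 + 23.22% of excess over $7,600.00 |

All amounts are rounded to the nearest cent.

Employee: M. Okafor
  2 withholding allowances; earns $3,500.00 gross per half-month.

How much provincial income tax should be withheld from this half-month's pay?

$303.50

Provincial Income Tax: taxable = $3,500.00 − 2×$478.00 = $2,544.00
  11.93% × $2,544.00 = $303.50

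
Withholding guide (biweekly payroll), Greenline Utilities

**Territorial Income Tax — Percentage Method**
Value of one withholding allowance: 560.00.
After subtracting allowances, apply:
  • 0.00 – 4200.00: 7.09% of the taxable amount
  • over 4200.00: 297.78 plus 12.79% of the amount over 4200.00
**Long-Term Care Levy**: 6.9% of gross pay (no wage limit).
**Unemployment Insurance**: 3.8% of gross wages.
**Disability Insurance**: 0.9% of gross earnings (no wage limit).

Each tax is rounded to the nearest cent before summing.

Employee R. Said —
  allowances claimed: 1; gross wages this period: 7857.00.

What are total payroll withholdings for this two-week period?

Territorial Income Tax: taxable = 7857.00 − 1×560.00 = 7297.00
  297.78 + 12.79% × (7297.00 − 4200.00) = 297.78 + 12.79% × 3097.00 = 693.89
Long-Term Care Levy: 6.9% × 7857.00 = 542.13
Unemployment Insurance: 3.8% × 7857.00 = 298.57
Disability Insurance: 0.9% × 7857.00 = 70.71
Total: 693.89 + 542.13 + 298.57 + 70.71 = 1605.30

1605.30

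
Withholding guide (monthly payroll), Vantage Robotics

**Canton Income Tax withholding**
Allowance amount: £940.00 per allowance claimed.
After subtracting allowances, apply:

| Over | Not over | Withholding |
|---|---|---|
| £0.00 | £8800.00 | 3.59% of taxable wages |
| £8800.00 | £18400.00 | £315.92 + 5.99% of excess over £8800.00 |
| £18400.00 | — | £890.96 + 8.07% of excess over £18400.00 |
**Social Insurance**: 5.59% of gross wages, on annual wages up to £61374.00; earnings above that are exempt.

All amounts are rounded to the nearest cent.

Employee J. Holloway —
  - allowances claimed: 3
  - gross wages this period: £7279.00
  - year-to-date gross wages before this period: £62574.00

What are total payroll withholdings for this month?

Canton Income Tax: taxable = £7279.00 − 3×£940.00 = £4459.00
  3.59% × £4459.00 = £160.08
Social Insurance: YTD £62574.00 ≥ cap £61374.00 → £0.00
Total: £160.08 + £0.00 = £160.08

£160.08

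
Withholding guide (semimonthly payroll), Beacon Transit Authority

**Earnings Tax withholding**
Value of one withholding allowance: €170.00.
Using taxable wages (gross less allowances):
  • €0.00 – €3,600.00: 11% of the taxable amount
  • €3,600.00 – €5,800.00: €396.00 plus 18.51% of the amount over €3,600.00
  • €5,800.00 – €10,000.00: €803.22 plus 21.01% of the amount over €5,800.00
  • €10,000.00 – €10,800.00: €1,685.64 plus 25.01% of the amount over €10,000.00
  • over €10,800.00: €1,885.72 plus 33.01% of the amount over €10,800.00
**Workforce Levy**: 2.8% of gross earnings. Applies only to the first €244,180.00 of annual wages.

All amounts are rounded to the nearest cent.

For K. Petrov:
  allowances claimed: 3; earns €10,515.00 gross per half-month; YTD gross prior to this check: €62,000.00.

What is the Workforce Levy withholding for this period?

€294.42

Workforce Levy: 2.8% × €10,515.00 = €294.42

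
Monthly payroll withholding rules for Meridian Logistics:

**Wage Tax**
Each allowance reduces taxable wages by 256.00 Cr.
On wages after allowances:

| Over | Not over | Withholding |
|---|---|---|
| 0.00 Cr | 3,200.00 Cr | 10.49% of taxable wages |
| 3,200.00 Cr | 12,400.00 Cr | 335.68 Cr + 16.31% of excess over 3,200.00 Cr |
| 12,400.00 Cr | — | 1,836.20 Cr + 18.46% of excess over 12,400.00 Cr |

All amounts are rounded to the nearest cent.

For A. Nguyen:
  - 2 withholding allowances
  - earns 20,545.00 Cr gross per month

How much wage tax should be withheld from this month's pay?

Wage Tax: taxable = 20,545.00 Cr − 2×256.00 Cr = 20,033.00 Cr
  1,836.20 Cr + 18.46% × (20,033.00 Cr − 12,400.00 Cr) = 1,836.20 Cr + 18.46% × 7,633.00 Cr = 3,245.25 Cr

3,245.25 Cr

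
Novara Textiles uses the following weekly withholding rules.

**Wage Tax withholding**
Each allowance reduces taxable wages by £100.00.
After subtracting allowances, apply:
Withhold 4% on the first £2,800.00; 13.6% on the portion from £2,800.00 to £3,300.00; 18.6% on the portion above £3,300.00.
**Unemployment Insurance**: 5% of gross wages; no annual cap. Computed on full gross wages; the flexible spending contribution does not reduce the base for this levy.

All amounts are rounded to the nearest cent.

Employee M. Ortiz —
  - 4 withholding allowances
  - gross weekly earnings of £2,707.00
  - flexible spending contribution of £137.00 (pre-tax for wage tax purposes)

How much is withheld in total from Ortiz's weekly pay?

£222.15

Wage Tax: taxable = £2,707.00 − £137.00 − 4×£100.00 = £2,170.00
  4% × £2,170.00 = £86.80
Unemployment Insurance: 5% × £2,707.00 = £135.35
Total: £86.80 + £135.35 = £222.15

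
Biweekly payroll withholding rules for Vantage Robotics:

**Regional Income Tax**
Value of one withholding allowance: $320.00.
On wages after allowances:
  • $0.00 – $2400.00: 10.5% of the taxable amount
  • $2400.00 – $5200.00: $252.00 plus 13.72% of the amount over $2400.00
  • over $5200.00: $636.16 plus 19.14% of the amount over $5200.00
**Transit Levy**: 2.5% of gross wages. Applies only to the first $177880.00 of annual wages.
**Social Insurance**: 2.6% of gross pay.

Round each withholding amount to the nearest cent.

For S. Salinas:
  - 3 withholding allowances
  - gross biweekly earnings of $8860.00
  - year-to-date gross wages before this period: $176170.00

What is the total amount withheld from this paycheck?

$1426.05

Regional Income Tax: taxable = $8860.00 − 3×$320.00 = $7900.00
  $636.16 + 19.14% × ($7900.00 − $5200.00) = $636.16 + 19.14% × $2700.00 = $1152.94
Transit Levy: cap $177880.00 − YTD $176170.00 = $1710.00 subject; 2.5% × $1710.00 = $42.75
Social Insurance: 2.6% × $8860.00 = $230.36
Total: $1152.94 + $42.75 + $230.36 = $1426.05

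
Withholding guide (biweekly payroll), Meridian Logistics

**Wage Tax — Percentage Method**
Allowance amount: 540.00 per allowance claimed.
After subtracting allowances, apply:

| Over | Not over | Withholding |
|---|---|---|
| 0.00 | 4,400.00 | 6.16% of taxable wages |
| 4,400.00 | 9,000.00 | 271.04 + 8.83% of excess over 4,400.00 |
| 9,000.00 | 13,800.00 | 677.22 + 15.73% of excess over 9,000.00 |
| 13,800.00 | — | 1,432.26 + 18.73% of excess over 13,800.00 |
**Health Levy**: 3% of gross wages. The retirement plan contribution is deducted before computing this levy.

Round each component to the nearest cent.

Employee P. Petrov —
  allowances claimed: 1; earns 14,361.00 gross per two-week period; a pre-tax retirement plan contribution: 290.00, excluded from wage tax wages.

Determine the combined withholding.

Wage Tax: taxable = 14,361.00 − 290.00 − 1×540.00 = 13,531.00
  677.22 + 15.73% × (13,531.00 − 9,000.00) = 677.22 + 15.73% × 4,531.00 = 1,389.95
Health Levy: 3% × 14,071.00 = 422.13
Total: 1,389.95 + 422.13 = 1,812.08

1,812.08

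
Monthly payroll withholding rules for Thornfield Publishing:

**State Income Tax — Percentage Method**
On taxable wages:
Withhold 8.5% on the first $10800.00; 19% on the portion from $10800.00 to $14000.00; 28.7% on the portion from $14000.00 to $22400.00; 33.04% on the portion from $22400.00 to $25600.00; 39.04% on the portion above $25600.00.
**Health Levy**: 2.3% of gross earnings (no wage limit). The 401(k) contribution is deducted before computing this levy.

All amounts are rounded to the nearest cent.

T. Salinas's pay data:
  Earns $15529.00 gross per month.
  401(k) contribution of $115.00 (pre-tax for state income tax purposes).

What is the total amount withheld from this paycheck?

State Income Tax: taxable = $15529.00 − $115.00 = $15414.00
  $1526.00 + 28.7% × ($15414.00 − $14000.00) = $1526.00 + 28.7% × $1414.00 = $1931.82
Health Levy: 2.3% × $15414.00 = $354.52
Total: $1931.82 + $354.52 = $2286.34

$2286.34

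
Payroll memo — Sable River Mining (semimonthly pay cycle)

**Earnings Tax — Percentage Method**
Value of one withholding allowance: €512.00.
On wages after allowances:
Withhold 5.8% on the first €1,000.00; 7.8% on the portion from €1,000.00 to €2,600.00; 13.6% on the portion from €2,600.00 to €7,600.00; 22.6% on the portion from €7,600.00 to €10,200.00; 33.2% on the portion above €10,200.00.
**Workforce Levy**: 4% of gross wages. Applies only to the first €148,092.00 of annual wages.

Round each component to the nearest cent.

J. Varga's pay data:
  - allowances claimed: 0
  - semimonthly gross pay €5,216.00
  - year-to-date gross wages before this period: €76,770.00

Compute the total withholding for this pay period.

€747.22

Earnings Tax: taxable = €5,216.00
  €182.80 + 13.6% × (€5,216.00 − €2,600.00) = €182.80 + 13.6% × €2,616.00 = €538.58
Workforce Levy: 4% × €5,216.00 = €208.64
Total: €538.58 + €208.64 = €747.22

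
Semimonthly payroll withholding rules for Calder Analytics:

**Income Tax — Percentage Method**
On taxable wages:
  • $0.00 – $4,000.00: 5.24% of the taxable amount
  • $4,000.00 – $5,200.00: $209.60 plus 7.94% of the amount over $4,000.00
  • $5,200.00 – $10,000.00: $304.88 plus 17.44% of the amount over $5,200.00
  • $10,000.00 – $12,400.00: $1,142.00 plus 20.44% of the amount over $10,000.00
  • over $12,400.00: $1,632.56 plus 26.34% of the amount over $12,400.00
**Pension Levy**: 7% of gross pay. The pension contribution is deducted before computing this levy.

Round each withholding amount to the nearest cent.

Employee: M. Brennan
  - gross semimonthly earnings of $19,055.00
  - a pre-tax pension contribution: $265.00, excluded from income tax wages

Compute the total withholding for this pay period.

$4,630.99

Income Tax: taxable = $19,055.00 − $265.00 = $18,790.00
  $1,632.56 + 26.34% × ($18,790.00 − $12,400.00) = $1,632.56 + 26.34% × $6,390.00 = $3,315.69
Pension Levy: 7% × $18,790.00 = $1,315.30
Total: $3,315.69 + $1,315.30 = $4,630.99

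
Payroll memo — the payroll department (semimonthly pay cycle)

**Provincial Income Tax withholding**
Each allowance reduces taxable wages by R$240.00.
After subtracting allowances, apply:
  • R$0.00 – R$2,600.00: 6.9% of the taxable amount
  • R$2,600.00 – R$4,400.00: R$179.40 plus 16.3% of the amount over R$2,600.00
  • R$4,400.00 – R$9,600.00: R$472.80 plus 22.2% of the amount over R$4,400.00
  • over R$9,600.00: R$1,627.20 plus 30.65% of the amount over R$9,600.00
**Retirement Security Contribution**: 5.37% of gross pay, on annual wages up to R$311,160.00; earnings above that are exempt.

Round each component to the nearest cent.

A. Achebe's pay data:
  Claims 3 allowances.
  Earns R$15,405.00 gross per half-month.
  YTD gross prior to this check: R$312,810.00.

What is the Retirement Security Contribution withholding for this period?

R$0.00

Retirement Security Contribution: YTD R$312,810.00 ≥ cap R$311,160.00 → R$0.00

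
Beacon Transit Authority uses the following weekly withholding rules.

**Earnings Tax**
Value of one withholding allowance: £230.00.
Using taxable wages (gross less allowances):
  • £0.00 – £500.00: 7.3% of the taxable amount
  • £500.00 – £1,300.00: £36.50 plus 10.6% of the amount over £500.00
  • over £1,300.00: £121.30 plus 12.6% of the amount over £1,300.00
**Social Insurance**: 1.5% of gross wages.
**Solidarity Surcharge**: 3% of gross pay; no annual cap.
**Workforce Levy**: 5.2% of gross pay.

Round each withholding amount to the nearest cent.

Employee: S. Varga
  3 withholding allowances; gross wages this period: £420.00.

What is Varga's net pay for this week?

Earnings Tax: taxable = £420.00 − 3×£230.00 = £-270.00
  Taxable ≤ 0 → £0.00
Social Insurance: 1.5% × £420.00 = £6.30
Solidarity Surcharge: 3% × £420.00 = £12.60
Workforce Levy: 5.2% × £420.00 = £21.84
Total withheld: £0.00 + £6.30 + £12.60 + £21.84 = £40.74
Net pay: £420.00 − £40.74 = £379.26

£379.26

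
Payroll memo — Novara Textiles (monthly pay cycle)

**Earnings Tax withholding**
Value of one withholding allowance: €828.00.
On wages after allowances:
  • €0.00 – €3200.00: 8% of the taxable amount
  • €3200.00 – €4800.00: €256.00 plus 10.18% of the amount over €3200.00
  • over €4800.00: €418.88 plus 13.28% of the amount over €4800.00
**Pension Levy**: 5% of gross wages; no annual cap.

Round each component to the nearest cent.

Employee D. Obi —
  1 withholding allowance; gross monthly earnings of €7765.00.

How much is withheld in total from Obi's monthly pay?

Earnings Tax: taxable = €7765.00 − 1×€828.00 = €6937.00
  €418.88 + 13.28% × (€6937.00 − €4800.00) = €418.88 + 13.28% × €2137.00 = €702.67
Pension Levy: 5% × €7765.00 = €388.25
Total: €702.67 + €388.25 = €1090.92

€1090.92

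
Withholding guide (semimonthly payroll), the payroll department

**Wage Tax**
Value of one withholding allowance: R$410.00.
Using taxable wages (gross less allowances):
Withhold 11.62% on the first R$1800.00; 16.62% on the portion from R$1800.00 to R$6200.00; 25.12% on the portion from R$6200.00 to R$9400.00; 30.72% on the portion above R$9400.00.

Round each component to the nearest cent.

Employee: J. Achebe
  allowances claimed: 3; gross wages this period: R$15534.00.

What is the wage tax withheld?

R$3250.79

Wage Tax: taxable = R$15534.00 − 3×R$410.00 = R$14304.00
  R$1744.28 + 30.72% × (R$14304.00 − R$9400.00) = R$1744.28 + 30.72% × R$4904.00 = R$3250.79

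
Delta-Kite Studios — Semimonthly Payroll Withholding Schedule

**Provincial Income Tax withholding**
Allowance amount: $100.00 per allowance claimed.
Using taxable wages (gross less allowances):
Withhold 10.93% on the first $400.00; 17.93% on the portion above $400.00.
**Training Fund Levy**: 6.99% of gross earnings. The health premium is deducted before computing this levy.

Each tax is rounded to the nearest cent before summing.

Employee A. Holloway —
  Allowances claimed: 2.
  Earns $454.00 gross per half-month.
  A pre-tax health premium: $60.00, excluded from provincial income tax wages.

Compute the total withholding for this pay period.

$48.74

Provincial Income Tax: taxable = $454.00 − $60.00 − 2×$100.00 = $194.00
  10.93% × $194.00 = $21.20
Training Fund Levy: 6.99% × $394.00 = $27.54
Total: $21.20 + $27.54 = $48.74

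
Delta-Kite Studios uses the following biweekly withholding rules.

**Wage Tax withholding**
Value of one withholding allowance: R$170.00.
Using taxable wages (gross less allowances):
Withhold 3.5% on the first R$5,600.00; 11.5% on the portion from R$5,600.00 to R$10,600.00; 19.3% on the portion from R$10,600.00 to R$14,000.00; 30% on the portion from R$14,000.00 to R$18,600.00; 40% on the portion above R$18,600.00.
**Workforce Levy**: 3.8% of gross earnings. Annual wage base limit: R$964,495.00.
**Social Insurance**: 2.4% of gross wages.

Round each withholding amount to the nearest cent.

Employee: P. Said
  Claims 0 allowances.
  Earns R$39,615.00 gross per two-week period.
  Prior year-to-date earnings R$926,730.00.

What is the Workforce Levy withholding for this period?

Workforce Levy: cap R$964,495.00 − YTD R$926,730.00 = R$37,765.00 subject; 3.8% × R$37,765.00 = R$1,435.07

R$1,435.07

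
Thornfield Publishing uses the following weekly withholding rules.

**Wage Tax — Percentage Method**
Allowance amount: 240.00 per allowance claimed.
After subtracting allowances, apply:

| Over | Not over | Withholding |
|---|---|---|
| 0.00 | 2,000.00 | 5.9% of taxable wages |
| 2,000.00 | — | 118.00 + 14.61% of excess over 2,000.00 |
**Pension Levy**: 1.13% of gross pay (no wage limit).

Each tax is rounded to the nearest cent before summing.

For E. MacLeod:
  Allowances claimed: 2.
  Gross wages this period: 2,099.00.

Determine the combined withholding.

119.24

Wage Tax: taxable = 2,099.00 − 2×240.00 = 1,619.00
  5.9% × 1,619.00 = 95.52
Pension Levy: 1.13% × 2,099.00 = 23.72
Total: 95.52 + 23.72 = 119.24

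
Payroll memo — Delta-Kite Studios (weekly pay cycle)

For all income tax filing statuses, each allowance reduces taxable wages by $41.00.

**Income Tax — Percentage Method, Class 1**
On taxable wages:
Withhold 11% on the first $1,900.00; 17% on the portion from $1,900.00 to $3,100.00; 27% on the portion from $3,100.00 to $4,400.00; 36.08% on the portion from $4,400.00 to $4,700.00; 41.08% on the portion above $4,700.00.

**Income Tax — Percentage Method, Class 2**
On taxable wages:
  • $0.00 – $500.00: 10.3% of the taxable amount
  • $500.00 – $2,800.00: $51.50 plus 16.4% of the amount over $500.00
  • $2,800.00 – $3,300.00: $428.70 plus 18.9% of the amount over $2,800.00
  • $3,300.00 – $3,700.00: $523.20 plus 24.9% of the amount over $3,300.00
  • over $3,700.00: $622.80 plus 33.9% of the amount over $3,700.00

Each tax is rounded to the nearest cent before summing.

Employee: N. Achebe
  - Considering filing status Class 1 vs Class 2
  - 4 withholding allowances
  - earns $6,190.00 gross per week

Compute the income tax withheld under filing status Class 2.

$1,411.31

Income Tax (Class 2): taxable = $6,190.00 − 4×$41.00 = $6,026.00
  $622.80 + 33.9% × ($6,026.00 − $3,700.00) = $622.80 + 33.9% × $2,326.00 = $1,411.31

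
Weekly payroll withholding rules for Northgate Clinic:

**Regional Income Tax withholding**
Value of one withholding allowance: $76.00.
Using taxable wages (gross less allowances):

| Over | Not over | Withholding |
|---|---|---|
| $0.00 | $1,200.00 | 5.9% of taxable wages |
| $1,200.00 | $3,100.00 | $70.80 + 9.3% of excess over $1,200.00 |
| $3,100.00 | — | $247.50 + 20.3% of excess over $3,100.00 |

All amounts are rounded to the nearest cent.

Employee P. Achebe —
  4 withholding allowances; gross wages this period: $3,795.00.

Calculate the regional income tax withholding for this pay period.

$326.87

Regional Income Tax: taxable = $3,795.00 − 4×$76.00 = $3,491.00
  $247.50 + 20.3% × ($3,491.00 − $3,100.00) = $247.50 + 20.3% × $391.00 = $326.87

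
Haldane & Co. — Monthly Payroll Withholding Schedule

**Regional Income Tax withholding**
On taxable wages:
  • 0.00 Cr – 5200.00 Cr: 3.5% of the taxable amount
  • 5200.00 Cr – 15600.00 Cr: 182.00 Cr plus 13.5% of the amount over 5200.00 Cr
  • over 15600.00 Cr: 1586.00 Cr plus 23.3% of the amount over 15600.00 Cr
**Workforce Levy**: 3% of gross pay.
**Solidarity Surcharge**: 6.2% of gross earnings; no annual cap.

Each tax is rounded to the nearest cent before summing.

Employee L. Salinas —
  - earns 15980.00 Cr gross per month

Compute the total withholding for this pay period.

Regional Income Tax: taxable = 15980.00 Cr
  1586.00 Cr + 23.3% × (15980.00 Cr − 15600.00 Cr) = 1586.00 Cr + 23.3% × 380.00 Cr = 1674.54 Cr
Workforce Levy: 3% × 15980.00 Cr = 479.40 Cr
Solidarity Surcharge: 6.2% × 15980.00 Cr = 990.76 Cr
Total: 1674.54 Cr + 479.40 Cr + 990.76 Cr = 3144.70 Cr

3144.70 Cr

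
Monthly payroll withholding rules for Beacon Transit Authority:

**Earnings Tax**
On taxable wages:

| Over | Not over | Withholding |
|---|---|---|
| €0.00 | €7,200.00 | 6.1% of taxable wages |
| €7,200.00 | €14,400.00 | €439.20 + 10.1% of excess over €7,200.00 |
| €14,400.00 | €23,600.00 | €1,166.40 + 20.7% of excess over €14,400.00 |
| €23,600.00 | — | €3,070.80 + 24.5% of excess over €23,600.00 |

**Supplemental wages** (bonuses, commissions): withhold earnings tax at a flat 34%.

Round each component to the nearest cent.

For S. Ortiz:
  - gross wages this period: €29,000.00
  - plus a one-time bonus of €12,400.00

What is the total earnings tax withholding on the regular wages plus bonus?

Earnings Tax: taxable = €29,000.00
  €3,070.80 + 24.5% × (€29,000.00 − €23,600.00) = €3,070.80 + 24.5% × €5,400.00 = €4,393.80
Supplemental (34% flat on bonus): 34% × €12,400.00 = €4,216.00
Total earnings tax: €4,393.80 + €4,216.00 = €8,609.80

€8,609.80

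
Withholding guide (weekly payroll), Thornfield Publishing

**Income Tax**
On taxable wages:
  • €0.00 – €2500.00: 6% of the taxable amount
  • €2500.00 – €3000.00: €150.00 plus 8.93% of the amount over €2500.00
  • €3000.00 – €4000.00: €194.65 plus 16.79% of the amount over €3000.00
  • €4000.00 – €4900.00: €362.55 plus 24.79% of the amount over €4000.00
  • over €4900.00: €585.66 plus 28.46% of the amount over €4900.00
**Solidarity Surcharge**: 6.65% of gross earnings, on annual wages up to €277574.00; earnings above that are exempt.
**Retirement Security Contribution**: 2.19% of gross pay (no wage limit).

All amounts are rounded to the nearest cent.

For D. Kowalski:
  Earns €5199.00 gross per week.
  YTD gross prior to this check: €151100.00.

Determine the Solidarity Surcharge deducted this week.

€345.73

Solidarity Surcharge: 6.65% × €5199.00 = €345.73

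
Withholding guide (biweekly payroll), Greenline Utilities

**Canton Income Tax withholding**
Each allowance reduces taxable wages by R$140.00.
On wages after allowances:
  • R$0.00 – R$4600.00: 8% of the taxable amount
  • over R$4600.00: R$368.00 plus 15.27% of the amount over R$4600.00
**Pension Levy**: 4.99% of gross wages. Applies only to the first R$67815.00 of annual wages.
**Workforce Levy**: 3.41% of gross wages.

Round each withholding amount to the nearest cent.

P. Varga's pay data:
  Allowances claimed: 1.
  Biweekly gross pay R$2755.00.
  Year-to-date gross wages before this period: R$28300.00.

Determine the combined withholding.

R$440.62

Canton Income Tax: taxable = R$2755.00 − 1×R$140.00 = R$2615.00
  8% × R$2615.00 = R$209.20
Pension Levy: 4.99% × R$2755.00 = R$137.47
Workforce Levy: 3.41% × R$2755.00 = R$93.95
Total: R$209.20 + R$137.47 + R$93.95 = R$440.62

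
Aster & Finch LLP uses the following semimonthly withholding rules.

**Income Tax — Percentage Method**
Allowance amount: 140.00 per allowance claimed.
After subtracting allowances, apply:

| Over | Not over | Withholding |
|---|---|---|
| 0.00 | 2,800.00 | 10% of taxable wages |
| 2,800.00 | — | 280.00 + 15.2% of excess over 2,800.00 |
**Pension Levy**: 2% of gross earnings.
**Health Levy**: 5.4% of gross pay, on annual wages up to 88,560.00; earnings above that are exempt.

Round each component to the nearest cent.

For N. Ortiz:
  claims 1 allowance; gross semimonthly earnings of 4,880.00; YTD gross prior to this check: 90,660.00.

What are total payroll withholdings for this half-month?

672.48

Income Tax: taxable = 4,880.00 − 1×140.00 = 4,740.00
  280.00 + 15.2% × (4,740.00 − 2,800.00) = 280.00 + 15.2% × 1,940.00 = 574.88
Pension Levy: 2% × 4,880.00 = 97.60
Health Levy: YTD 90,660.00 ≥ cap 88,560.00 → 0.00
Total: 574.88 + 97.60 + 0.00 = 672.48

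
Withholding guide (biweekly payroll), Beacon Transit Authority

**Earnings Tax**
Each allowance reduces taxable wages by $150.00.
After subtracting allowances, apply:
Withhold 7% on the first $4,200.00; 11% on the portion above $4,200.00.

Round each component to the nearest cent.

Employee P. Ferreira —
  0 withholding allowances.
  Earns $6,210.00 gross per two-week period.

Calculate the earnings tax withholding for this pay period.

$515.10

Earnings Tax: taxable = $6,210.00
  $294.00 + 11% × ($6,210.00 − $4,200.00) = $294.00 + 11% × $2,010.00 = $515.10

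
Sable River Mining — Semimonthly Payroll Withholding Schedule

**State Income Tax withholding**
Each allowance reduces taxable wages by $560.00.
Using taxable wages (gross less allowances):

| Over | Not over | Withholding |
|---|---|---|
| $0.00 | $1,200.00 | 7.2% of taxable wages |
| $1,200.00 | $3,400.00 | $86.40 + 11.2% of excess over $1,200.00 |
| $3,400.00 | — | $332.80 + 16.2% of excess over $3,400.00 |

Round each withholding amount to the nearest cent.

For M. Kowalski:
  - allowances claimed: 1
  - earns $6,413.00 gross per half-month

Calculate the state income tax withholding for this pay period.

State Income Tax: taxable = $6,413.00 − 1×$560.00 = $5,853.00
  $332.80 + 16.2% × ($5,853.00 − $3,400.00) = $332.80 + 16.2% × $2,453.00 = $730.19

$730.19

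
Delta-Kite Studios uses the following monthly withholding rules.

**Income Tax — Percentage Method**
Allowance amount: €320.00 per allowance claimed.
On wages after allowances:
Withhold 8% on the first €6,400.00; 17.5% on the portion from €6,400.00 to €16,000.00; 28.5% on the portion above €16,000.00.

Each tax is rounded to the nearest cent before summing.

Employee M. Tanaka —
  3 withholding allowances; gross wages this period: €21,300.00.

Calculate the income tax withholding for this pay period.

Income Tax: taxable = €21,300.00 − 3×€320.00 = €20,340.00
  €2,192.00 + 28.5% × (€20,340.00 − €16,000.00) = €2,192.00 + 28.5% × €4,340.00 = €3,428.90

€3,428.90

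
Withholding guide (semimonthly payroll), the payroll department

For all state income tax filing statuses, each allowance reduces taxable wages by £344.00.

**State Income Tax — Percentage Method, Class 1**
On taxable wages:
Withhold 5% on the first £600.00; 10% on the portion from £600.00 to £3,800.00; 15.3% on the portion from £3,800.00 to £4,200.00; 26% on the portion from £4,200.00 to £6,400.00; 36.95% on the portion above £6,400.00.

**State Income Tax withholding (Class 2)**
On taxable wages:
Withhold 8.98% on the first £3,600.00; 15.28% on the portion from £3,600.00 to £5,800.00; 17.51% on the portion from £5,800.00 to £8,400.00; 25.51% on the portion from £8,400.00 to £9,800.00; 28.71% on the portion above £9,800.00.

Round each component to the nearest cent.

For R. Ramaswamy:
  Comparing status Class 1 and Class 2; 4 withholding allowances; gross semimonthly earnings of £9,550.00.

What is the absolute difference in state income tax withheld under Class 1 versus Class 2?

State Income Tax (Class 1): taxable = £9,550.00 − 4×£344.00 = £8,174.00
  £983.20 + 36.95% × (£8,174.00 − £6,400.00) = £983.20 + 36.95% × £1,774.00 = £1,638.69
State Income Tax (Class 2): taxable = £9,550.00 − 4×£344.00 = £8,174.00
  £659.44 + 17.51% × (£8,174.00 − £5,800.00) = £659.44 + 17.51% × £2,374.00 = £1,075.13
Difference: |£1,638.69 − £1,075.13| = £563.56 (higher under Class 1)

£563.56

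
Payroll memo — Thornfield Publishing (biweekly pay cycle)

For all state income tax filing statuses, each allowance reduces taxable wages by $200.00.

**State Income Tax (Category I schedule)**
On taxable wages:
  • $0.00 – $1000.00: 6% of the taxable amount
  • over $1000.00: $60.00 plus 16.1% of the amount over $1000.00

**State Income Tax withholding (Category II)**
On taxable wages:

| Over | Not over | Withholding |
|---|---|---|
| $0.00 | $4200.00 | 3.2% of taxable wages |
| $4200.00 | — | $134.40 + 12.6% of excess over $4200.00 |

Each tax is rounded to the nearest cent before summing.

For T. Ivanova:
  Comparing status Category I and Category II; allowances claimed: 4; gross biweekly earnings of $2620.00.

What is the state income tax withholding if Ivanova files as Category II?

State Income Tax (Category II): taxable = $2620.00 − 4×$200.00 = $1820.00
  3.2% × $1820.00 = $58.24

$58.24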